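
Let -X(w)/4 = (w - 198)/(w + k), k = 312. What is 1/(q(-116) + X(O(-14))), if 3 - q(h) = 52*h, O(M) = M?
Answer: 149/899639 ≈ 0.00016562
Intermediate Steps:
X(w) = -4*(-198 + w)/(312 + w) (X(w) = -4*(w - 198)/(w + 312) = -4*(-198 + w)/(312 + w))
q(h) = 3 - 52*h
1/(q(-116) + X(O(-14))) = 1/((3 - 52*(-116)) + 4*(198 - 1*(-14))/(312 - 14)) = 1/((3 + 6032) + 4*(198 + 14)/298) = 1/(6035 + 4*(1/298)*212) = 1/(6035 + 424/149) = 1/(899639/149) = 149/899639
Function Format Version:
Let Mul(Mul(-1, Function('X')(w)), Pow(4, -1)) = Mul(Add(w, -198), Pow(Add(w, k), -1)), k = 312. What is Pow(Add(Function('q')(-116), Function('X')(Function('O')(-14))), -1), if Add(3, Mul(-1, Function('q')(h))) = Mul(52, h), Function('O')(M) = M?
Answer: Rational(149, 899639) ≈ 0.00016562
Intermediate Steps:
Function('X')(w) = Mul(-4, Pow(Add(312, w), -1), Add(-198, w)) (Function('X')(w) = Mul(-4, Mul(Add(w, -198), Pow(Add(w, 312), -1))) = Mul(-4, Mul(Add(-198, w), Pow(Add(312, w), -1))) = Mul(-4, Mul(Pow(Add(312, w), -1), Add(-198, w))) = Mul(-4, Pow(Add(312, w), -1), Add(-198, w)))
Function('q')(h) = Add(3, Mul(-52, h)) (Function('q')(h) = Add(3, Mul(-1, Mul(52, h))) = Add(3, Mul(-52, h)))
Pow(Add(Function('q')(-116), Function('X')(Function('O')(-14))), -1) = Pow(Add(Add(3, Mul(-52, -116)), Mul(4, Pow(Add(312, -14), -1), Add(198, Mul(-1, -14)))), -1) = Pow(Add(Add(3, 6032), Mul(4, Pow(298, -1), Add(198, 14))), -1) = Pow(Add(6035, Mul(4, Rational(1, 298), 212)), -1) = Pow(Add(6035, Rational(424, 149)), -1) = Pow(Rational(899639, 149), -1) = Rational(149, 899639)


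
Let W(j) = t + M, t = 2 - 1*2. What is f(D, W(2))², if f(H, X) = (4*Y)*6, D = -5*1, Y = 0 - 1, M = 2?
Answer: 576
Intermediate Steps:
t = 0 (t = 2 - 2 = 0)
W(j) = 2 (W(j) = 0 + 2 = 2)
Y = -1
D = -5
f(H, X) = -24 (f(H, X) = (4*(-1))*6 = -4*6 = -24)
f(D, W(2))² = (-24)² = 576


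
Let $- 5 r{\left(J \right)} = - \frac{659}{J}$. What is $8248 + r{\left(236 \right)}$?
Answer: $\frac{9733299}{1180} \approx 8248.6$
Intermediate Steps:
$r{\left(J \right)} = \frac{659}{5 J}$ ($r{\left(J \right)} = - \frac{\left(-659\right) \frac{1}{J}}{5} = \frac{659}{5 J}$)
$8248 + r{\left(236 \right)} = 8248 + \frac{659}{5 \cdot 236} = 8248 + \frac{659}{5} \cdot \frac{1}{236} = 8248 + \frac{659}{1180} = \frac{9733299}{1180}$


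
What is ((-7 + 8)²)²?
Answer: 1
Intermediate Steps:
((-7 + 8)²)² = (1²)² = 1² = 1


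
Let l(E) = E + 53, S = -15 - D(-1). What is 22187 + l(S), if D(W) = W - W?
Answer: 22225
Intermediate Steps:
D(W) = 0
S = -15 (S = -15 - 1*0 = -15 + 0 = -15)
l(E) = 53 + E
22187 + l(S) = 22187 + (53 - 15) = 22187 + 38 = 22225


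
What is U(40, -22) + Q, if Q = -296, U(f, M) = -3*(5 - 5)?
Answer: -296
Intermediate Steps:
U(f, M) = 0 (U(f, M) = -3*0 = 0)
U(40, -22) + Q = 0 - 296 = -296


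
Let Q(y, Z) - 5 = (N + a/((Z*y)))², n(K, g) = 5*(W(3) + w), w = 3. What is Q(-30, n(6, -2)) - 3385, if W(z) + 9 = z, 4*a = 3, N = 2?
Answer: -1215357599/360000 ≈ -3376.0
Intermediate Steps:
a = ¾ (a = (¼)*3 = ¾ ≈ 0.75000)
W(z) = -9 + z
n(K, g) = -15 (n(K, g) = 5*((-9 + 3) + 3) = 5*(-6 + 3) = 5*(-3) = -15)
Q(y, Z) = 5 + (2 + 3/(4*Z*y))² (Q(y, Z) = 5 + (2 + 3/(4*((Z*y))))² = 5 + (2 + 3*(1/(Z*y))/4)² = 5 + (2 + 3/(4*Z*y))²)
Q(-30, n(6, -2)) - 3385 = (9 + 3/(-15*(-30)) + (9/16)/((-15)²*(-30)²)) - 3385 = (9 + 3*(-1/15)*(-1/30) + (9/16)*(1/225)*(1/900)) - 3385 = (9 + 1/150 + 1/360000) - 3385 = 3242401/360000 - 3385 = -1215357599/360000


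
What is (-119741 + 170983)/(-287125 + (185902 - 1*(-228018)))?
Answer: 51242/126795 ≈ 0.40413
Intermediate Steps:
(-119741 + 170983)/(-287125 + (185902 - 1*(-228018))) = 51242/(-287125 + (185902 + 228018)) = 51242/(-287125 + 413920) = 51242/126795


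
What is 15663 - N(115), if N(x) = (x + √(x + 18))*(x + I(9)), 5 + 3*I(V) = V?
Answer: 6854/3 - 349*√133/3 ≈ 943.04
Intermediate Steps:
I(V) = -5/3 + V/3
N(x) = (4/3 + x)*(x + √(18 + x)) (N(x) = (x + √(x + 18))*(x + (-5/3 + (⅓)*9)) = (x + √(18 + x))*(x + (-5/3 + 3)) = (x + √(18 + x))*(x + 4/3) = (x + √(18 + x))*(4/3 + x) = (4/3 + x)*(x + √(18 + x)))
15663 - N(115) = 15663 - (115² + (4/3)*115 + 4*√(18 + 115)/3 + 115*√(18 + 115)) = 15663 - (13225 + 460/3 + 4*√133/3 + 115*√133) = 15663 - (40135/3 + 349*√133/3) = 15663 + (-40135/3 - 349*√133/3) = 6854/3 - 349*√133/3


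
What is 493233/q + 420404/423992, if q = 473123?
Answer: 102007411957/50150091754 ≈ 2.0340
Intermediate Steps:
493233/q + 420404/423992 = 493233/473123 + 420404/423992 = 493233*(1/473123) + 420404*(1/423992) = 493233/473123 + 105101/105998 = 102007411957/50150091754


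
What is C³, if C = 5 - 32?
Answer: -19683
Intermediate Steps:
C = -27
C³ = (-27)³ = -19683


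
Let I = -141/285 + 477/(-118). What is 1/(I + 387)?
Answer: 11210/4287409 ≈ 0.0026146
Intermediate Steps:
I = -50861/11210 (I = -141*1/285 + 477*(-1/118) = -47/95 - 477/118 = -50861/11210 ≈ -4.5371)
1/(I + 387) = 1/(-50861/11210 + 387) = 1/(4287409/11210) = 11210/4287409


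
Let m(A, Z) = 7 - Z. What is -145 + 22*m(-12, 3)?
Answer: -57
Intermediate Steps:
-145 + 22*m(-12, 3) = -145 + 22*(7 - 1*3) = -145 + 22*(7 - 3) = -145 + 22*4 = -145 + 88 = -57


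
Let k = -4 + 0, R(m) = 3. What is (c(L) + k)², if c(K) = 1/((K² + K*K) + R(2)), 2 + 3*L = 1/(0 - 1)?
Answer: 361/25 ≈ 14.440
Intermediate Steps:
L = -1 (L = -⅔ + 1/(3*(0 - 1)) = -⅔ + (⅓)/(-1) = -⅔ + (⅓)*(-1) = -⅔ - ⅓ = -1)
c(K) = 1/(3 + 2*K²) (c(K) = 1/((K² + K*K) + 3) = 1/((K² + K²) + 3) = 1/(2*K² + 3) = 1/(3 + 2*K²))
k = -4
(c(L) + k)² = (1/(3 + 2*(-1)²) - 4)² = (1/(3 + 2*1) - 4)² = (1/(3 + 2) - 4)² = (1/5 - 4)² = (⅕ - 4)² = (-19/5)² = 361/25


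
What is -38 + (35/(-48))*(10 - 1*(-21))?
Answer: -2909/48 ≈ -60.604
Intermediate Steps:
-38 + (35/(-48))*(10 - 1*(-21)) = -38 + (35*(-1/48))*(10 + 21) = -38 - 35/48*31 = -38 - 1085/48 = -2909/48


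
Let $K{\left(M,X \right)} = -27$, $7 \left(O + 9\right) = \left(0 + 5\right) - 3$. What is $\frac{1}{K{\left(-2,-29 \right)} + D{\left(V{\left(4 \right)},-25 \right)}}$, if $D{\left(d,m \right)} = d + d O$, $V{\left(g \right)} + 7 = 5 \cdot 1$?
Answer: $- \frac{7}{81} \approx -0.08642$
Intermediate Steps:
$O = - \frac{61}{7}$ ($O = -9 + \frac{\left(0 + 5\right) - 3}{7} = -9 + \frac{5 - 3}{7} = -9 + \frac{1}{7} \cdot 2 = -9 + \frac{2}{7} = - \frac{61}{7} \approx -8.7143$)
$V{\left(g \right)} = -2$ ($V{\left(g \right)} = -7 + 5 \cdot 1 = -7 + 5 = -2$)
$D{\left(d,m \right)} = - \frac{54 d}{7}$ ($D{\left(d,m \right)} = d + d \left(- \frac{61}{7}\right) = d - \frac{61 d}{7} = - \frac{54 d}{7}$)
$\frac{1}{K{\left(-2,-29 \right)} + D{\left(V{\left(4 \right)},-25 \right)}} = \frac{1}{-27 - - \frac{108}{7}} = \frac{1}{-27 + \frac{108}{7}} = \frac{1}{- \frac{81}{7}} = - \frac{7}{81}$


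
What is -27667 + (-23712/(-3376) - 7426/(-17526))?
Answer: -51142319122/1848993 ≈ -27660.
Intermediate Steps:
-27667 + (-23712/(-3376) - 7426/(-17526)) = -27667 + (-23712*(-1/3376) - 7426*(-1/17526)) = -27667 + (1482/211 + 3713/8763) = -27667 + 13770209/1848993 = -51142319122/1848993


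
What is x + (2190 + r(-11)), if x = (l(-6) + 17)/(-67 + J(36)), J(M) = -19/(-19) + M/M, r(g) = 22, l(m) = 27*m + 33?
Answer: 143892/65 ≈ 2213.7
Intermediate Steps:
l(m) = 33 + 27*m
J(M) = 2 (J(M) = -19*(-1/19) + 1 = 1 + 1 = 2)
x = 112/65 (x = ((33 + 27*(-6)) + 17)/(-67 + 2) = ((33 - 162) + 17)/(-65) = (-129 + 17)*(-1/65) = -112*(-1/65) = 112/65 ≈ 1.7231)
x + (2190 + r(-11)) = 112/65 + (2190 + 22) = 112/65 + 2212 = 143892/65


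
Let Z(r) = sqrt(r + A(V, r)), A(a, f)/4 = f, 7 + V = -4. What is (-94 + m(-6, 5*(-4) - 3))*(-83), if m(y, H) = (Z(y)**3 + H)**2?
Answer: 2204895 - 114540*I*sqrt(30) ≈ 2.2049e+6 - 6.2736e+5*I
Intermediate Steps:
V = -11 (V = -7 - 4 = -11)
A(a, f) = 4*f
Z(r) = sqrt(5)*sqrt(r) (Z(r) = sqrt(r + 4*r) = sqrt(5*r) = sqrt(5)*sqrt(r))
m(y, H) = (H + 5*sqrt(5)*y**(3/2))**2 (m(y, H) = ((sqrt(5)*sqrt(y))**3 + H)**2 = (5*sqrt(5)*y**(3/2) + H)**2 = (H + 5*sqrt(5)*y**(3/2))**2)
(-94 + m(-6, 5*(-4) - 3))*(-83) = (-94 + ((5*(-4) - 3) + 5*sqrt(5)*(-6)**(3/2))**2)*(-83) = (-94 + ((-20 - 3) + 5*sqrt(5)*(-6*I*sqrt(6)))**2)*(-83) = (-94 + (-23 - 30*I*sqrt(30))**2)*(-83) = 7802 - 83*(-23 - 30*I*sqrt(30))**2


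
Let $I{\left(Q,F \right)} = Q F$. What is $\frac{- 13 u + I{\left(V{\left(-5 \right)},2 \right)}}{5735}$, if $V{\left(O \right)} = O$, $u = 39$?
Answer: $- \frac{517}{5735} \approx -0.090148$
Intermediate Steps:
$I{\left(Q,F \right)} = F Q$
$\frac{- 13 u + I{\left(V{\left(-5 \right)},2 \right)}}{5735} = \frac{\left(-13\right) 39 + 2 \left(-5\right)}{5735} = \left(-507 - 10\right) \frac{1}{5735} = \left(-517\right) \frac{1}{5735} = - \frac{517}{5735}$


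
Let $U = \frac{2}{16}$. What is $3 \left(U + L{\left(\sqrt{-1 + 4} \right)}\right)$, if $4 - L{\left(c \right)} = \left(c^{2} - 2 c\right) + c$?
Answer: $\frac{27}{8} + 3 \sqrt{3} \approx 8.5712$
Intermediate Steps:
$L{\left(c \right)} = 4 + c - c^{2}$ ($L{\left(c \right)} = 4 - \left(\left(c^{2} - 2 c\right) + c\right) = 4 - \left(c^{2} - c\right) = 4 + c - c^{2}$)
$U = \frac{1}{8}$ ($U = 2 \cdot \frac{1}{16} = \frac{1}{8} \approx 0.125$)
$3 \left(U + L{\left(\sqrt{-1 + 4} \right)}\right) = 3 \left(\frac{1}{8} + \left(4 + \sqrt{-1 + 4} - \left(\sqrt{-1 + 4}\right)^{2}\right)\right) = 3 \left(\frac{1}{8} + \left(4 + \sqrt{3} - \left(\sqrt{3}\right)^{2}\right)\right) = 3 \left(\frac{1}{8} + \left(4 + \sqrt{3} - 3\right)\right) = 3 \left(\frac{1}{8} + \left(1 + \sqrt{3}\right)\right) = 3 \left(\frac{9}{8} + \sqrt{3}\right) = \frac{27}{8} + 3 \sqrt{3}$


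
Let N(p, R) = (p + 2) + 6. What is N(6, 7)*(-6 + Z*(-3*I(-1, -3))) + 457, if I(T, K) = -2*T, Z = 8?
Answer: -299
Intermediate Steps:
N(p, R) = 8 + p (N(p, R) = (2 + p) + 6 = 8 + p)
N(6, 7)*(-6 + Z*(-3*I(-1, -3))) + 457 = (8 + 6)*(-6 + 8*(-(-6)*(-1))) + 457 = 14*(-6 + 8*(-3*2)) + 457 = 14*(-6 + 8*(-6)) + 457 = 14*(-6 - 48) + 457 = 14*(-54) + 457 = -756 + 457 = -299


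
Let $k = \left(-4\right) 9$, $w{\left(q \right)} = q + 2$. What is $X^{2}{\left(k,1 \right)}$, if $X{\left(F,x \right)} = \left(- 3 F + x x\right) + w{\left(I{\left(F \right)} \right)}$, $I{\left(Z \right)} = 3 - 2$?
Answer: $12544$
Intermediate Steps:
$I{\left(Z \right)} = 1$ ($I{\left(Z \right)} = 3 - 2 = 1$)
$w{\left(q \right)} = 2 + q$
$k = -36$
$X{\left(F,x \right)} = 3 + x^{2} - 3 F$ ($X{\left(F,x \right)} = \left(- 3 F + x x\right) + \left(2 + 1\right) = \left(- 3 F + x^{2}\right) + 3 = \left(x^{2} - 3 F\right) + 3 = 3 + x^{2} - 3 F$)
$X^{2}{\left(k,1 \right)} = \left(3 + 1^{2} - -108\right)^{2} = \left(3 + 1 + 108\right)^{2} = 112^{2} = 12544$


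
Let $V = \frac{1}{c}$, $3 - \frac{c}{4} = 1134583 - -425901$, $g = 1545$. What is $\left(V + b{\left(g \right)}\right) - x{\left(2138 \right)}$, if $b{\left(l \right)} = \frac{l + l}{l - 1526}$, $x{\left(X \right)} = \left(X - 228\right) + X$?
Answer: $- \frac{460791313547}{118596556} \approx -3885.4$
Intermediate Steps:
$x{\left(X \right)} = -228 + 2 X$ ($x{\left(X \right)} = \left(-228 + X\right) + X = -228 + 2 X$)
$c = -6241924$ ($c = 12 - 4 \left(1134583 - -425901\right) = 12 - 4 \left(1134583 + 425901\right) = 12 - 6241936 = -6241924$)
$b{\left(l \right)} = \frac{2 l}{-1526 + l}$
$V = - \frac{1}{6241924}$ ($V = \frac{1}{-6241924} = - \frac{1}{6241924} \approx -1.6021 \cdot 10^{-7}$)
$\left(V + b{\left(g \right)}\right) - x{\left(2138 \right)} = \left(- \frac{1}{6241924} + 2 \cdot 1545 \frac{1}{-1526 + 1545}\right) - \left(-228 + 2 \cdot 2138\right) = \left(- \frac{1}{6241924} + 2 \cdot 1545 \cdot \frac{1}{19}\right) - \left(-228 + 4276\right) = \left(- \frac{1}{6241924} + 2 \cdot 1545 \cdot \frac{1}{19}\right) - 4048 = \left(- \frac{1}{6241924} + \frac{3090}{19}\right) - 4048 = \frac{19287545141}{118596556} - 4048 = - \frac{460791313547}{118596556}$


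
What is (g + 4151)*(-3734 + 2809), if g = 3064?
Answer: -6673875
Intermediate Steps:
(g + 4151)*(-3734 + 2809) = (3064 + 4151)*(-3734 + 2809) = 7215*(-925) = -6673875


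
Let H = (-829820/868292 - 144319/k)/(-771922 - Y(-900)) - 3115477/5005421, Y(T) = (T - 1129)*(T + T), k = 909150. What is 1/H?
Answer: -4370277933406652206047900/2720149788563240327080223 ≈ -1.6066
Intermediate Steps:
Y(T) = 2*T*(-1129 + T) (Y(T) = (-1129 + T)*(2*T) = 2*T*(-1129 + T))
H = -2720149788563240327080223/4370277933406652206047900 (H = (-829820/868292 - 144319/909150)/(-771922 - 2*(-900)*(-1129 - 900)) - 3115477/5005421 = (-829820*1/868292 - 144319*1/909150)/(-771922 - 2*(-900)*(-2029)) - 3115477*1/5005421 = (-207455/217073 - 144319/909150)/(-771922 - 1*3652200) - 3115477/5005421 = -219935471537/(197351917950*(-771922 - 3652200)) - 3115477/5005421 = -219935471537/197351917950/(-4424122) - 3115477/5005421 = -219935471537/197351917950*(-1/4424122) - 3115477/5005421 = 219935471537/873108961944789900 - 3115477/5005421 = -2720149788563240327080223/4370277933406652206047900 ≈ -0.62242)
1/H = 1/(-2720149788563240327080223/4370277933406652206047900) = -4370277933406652206047900/2720149788563240327080223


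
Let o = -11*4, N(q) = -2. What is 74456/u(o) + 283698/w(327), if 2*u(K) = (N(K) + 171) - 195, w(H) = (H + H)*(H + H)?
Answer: -1769018579/308906 ≈ -5726.7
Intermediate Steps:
w(H) = 4*H² (w(H) = (2*H)*(2*H) = 4*H²)
o = -44
u(K) = -13 (u(K) = ((-2 + 171) - 195)/2 = (169 - 195)/2 = (½)*(-26) = -13)
74456/u(o) + 283698/w(327) = 74456/(-13) + 283698/((4*327²)) = 74456*(-1/13) + 283698/((4*106929)) = -74456/13 + 283698/427716 = -74456/13 + 283698*(1/427716) = -74456/13 + 15761/23762 = -1769018579/308906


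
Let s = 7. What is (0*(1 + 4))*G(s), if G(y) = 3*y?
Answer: 0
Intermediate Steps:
(0*(1 + 4))*G(s) = (0*(1 + 4))*(3*7) = (0*5)*21 = 0*21 = 0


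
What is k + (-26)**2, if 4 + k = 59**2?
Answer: 4153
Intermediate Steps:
k = 3477 (k = -4 + 59**2 = -4 + 3481 = 3477)
k + (-26)**2 = 3477 + (-26)**2 = 3477 + 676 = 4153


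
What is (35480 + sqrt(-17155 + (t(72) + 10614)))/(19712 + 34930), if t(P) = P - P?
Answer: 17740/27321 + I*sqrt(6541)/54642 ≈ 0.64932 + 0.0014801*I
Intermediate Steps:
t(P) = 0
(35480 + sqrt(-17155 + (t(72) + 10614)))/(19712 + 34930) = (35480 + sqrt(-17155 + (0 + 10614)))/(19712 + 34930) = (35480 + sqrt(-17155 + 10614))/54642 = (35480 + sqrt(-6541))*(1/54642) = (35480 + I*sqrt(6541))*(1/54642) = 17740/27321 + I*sqrt(6541)/54642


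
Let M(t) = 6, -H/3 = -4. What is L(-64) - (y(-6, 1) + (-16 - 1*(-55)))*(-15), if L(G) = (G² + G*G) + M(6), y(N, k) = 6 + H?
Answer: 9053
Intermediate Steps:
H = 12 (H = -3*(-4) = 12)
y(N, k) = 18 (y(N, k) = 6 + 12 = 18)
L(G) = 6 + 2*G² (L(G) = (G² + G*G) + 6 = (G² + G²) + 6 = 2*G² + 6 = 6 + 2*G²)
L(-64) - (y(-6, 1) + (-16 - 1*(-55)))*(-15) = (6 + 2*(-64)²) - (18 + (-16 - 1*(-55)))*(-15) = (6 + 2*4096) - (18 + (-16 + 55))*(-15) = (6 + 8192) - (18 + 39)*(-15) = 8198 - 57*(-15) = 8198 - 1*(-855) = 8198 + 855 = 9053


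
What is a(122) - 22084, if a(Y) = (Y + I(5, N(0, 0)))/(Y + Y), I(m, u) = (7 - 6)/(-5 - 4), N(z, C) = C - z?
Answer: -48495367/2196 ≈ -22084.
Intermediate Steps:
I(m, u) = -⅑ (I(m, u) = 1/(-9) = 1*(-⅑) = -⅑)
a(Y) = (-⅑ + Y)/(2*Y) (a(Y) = (Y - ⅑)/(Y + Y) = (-⅑ + Y)/((2*Y)) = (-⅑ + Y)*(1/(2*Y)) = (-⅑ + Y)/(2*Y))
a(122) - 22084 = (1/18)*(-1 + 9*122)/122 - 22084 = (1/18)*(1/122)*(-1 + 1098) - 22084 = (1/18)*(1/122)*1097 - 22084 = 1097/2196 - 22084 = -48495367/2196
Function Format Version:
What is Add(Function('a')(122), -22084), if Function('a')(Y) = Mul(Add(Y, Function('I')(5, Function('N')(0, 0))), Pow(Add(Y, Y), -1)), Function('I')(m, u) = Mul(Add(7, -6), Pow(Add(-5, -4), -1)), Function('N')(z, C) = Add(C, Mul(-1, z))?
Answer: Rational(-48495367, 2196) ≈ -22084.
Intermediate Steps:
Function('I')(m, u) = Rational(-1, 9) (Function('I')(m, u) = Mul(1, Pow(-9, -1)) = Mul(1, Rational(-1, 9)) = Rational(-1, 9))
Function('a')(Y) = Mul(Rational(1, 2), Pow(Y, -1), Add(Rational(-1, 9), Y)) (Function('a')(Y) = Mul(Add(Y, Rational(-1, 9)), Pow(Add(Y, Y), -1)) = Mul(Add(Rational(-1, 9), Y), Pow(Mul(2, Y), -1)) = Mul(Add(Rational(-1, 9), Y), Mul(Rational(1, 2), Pow(Y, -1))) = Mul(Rational(1, 2), Pow(Y, -1), Add(Rational(-1, 9), Y)))
Add(Function('a')(122), -22084) = Add(Mul(Rational(1, 18), Pow(122, -1), Add(-1, Mul(9, 122))), -22084) = Add(Mul(Rational(1, 18), Rational(1, 122), Add(-1, 1098)), -22084) = Add(Mul(Rational(1, 18), Rational(1, 122), 1097), -22084) = Add(Rational(1097, 2196), -22084) = Rational(-48495367, 2196)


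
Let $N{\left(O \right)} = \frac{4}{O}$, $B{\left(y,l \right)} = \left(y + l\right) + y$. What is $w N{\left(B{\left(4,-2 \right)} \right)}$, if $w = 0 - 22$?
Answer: $- \frac{44}{3} \approx -14.667$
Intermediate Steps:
$B{\left(y,l \right)} = l + 2 y$ ($B{\left(y,l \right)} = \left(l + y\right) + y = l + 2 y$)
$w = -22$
$w N{\left(B{\left(4,-2 \right)} \right)} = - 22 \frac{4}{-2 + 2 \cdot 4} = - 22 \frac{4}{-2 + 8} = - 22 \cdot \frac{4}{6} = - 22 \cdot 4 \cdot \frac{1}{6} = \left(-22\right) \frac{2}{3} = - \frac{44}{3}$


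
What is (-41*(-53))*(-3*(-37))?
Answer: 241203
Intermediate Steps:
(-41*(-53))*(-3*(-37)) = 2173*111 = 241203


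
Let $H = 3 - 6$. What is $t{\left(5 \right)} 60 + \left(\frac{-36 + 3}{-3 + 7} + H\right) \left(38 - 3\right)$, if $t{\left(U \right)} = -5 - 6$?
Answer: $- \frac{4215}{4} \approx -1053.8$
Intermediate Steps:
$H = -3$ ($H = 3 - 6 = -3$)
$t{\left(U \right)} = -11$
$t{\left(5 \right)} 60 + \left(\frac{-36 + 3}{-3 + 7} + H\right) \left(38 - 3\right) = \left(-11\right) 60 + \left(\frac{-36 + 3}{-3 + 7} - 3\right) \left(38 - 3\right) = -660 + \left(- \frac{33}{4} - 3\right) 35 = -660 - \frac{1575}{4} = - \frac{4215}{4}$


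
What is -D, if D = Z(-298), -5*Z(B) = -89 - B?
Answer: 209/5 ≈ 41.800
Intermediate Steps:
Z(B) = 89/5 + B/5 (Z(B) = -(-89 - B)/5 = 89/5 + B/5)
D = -209/5 (D = 89/5 + (⅕)*(-298) = 89/5 - 298/5 = -209/5 ≈ -41.800)
-D = -1*(-209/5) = 209/5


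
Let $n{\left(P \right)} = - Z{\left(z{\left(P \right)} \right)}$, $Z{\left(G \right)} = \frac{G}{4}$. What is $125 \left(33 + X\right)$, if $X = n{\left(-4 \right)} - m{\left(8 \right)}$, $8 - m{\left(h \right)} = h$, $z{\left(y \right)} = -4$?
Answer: $4250$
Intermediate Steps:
$m{\left(h \right)} = 8 - h$
$Z{\left(G \right)} = \frac{G}{4}$
$n{\left(P \right)} = 1$ ($n{\left(P \right)} = - \frac{-4}{4} = \left(-1\right) \left(-1\right) = 1$)
$X = 1$ ($X = 1 - \left(8 - 8\right) = 1 - 0 = 1 + 0 = 1$)
$125 \left(33 + X\right) = 125 \left(33 + 1\right) = 125 \cdot 34 = 4250$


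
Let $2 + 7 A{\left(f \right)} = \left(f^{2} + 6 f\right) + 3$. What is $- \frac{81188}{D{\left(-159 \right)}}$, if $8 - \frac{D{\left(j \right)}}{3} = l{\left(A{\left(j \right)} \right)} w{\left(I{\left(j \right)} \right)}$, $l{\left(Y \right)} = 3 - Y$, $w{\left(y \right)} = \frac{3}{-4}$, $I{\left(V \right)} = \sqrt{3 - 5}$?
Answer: $\frac{2273264}{218091} \approx 10.423$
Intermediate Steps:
$I{\left(V \right)} = i \sqrt{2}$ ($I{\left(V \right)} = \sqrt{-2} = i \sqrt{2}$)
$w{\left(y \right)} = - \frac{3}{4}$ ($w{\left(y \right)} = 3 \left(- \frac{1}{4}\right) = - \frac{3}{4}$)
$A{\left(f \right)} = \frac{1}{7} + \frac{f^{2}}{7} + \frac{6 f}{7}$ ($A{\left(f \right)} = - \frac{2}{7} + \frac{\left(f^{2} + 6 f\right) + 3}{7} = - \frac{2}{7} + \frac{3 + f^{2} + 6 f}{7} = - \frac{2}{7} + \left(\frac{3}{7} + \frac{f^{2}}{7} + \frac{6 f}{7}\right) = \frac{1}{7} + \frac{f^{2}}{7} + \frac{6 f}{7}$)
$D{\left(j \right)} = \frac{213}{7} - \frac{27 j}{14} - \frac{9 j^{2}}{28}$ ($D{\left(j \right)} = 24 - 3 \left(3 - \left(\frac{1}{7} + \frac{j^{2}}{7} + \frac{6 j}{7}\right)\right) \left(- \frac{3}{4}\right) = 24 - 3 \left(\frac{20}{7} - \frac{6 j}{7} - \frac{j^{2}}{7}\right) \left(- \frac{3}{4}\right) = 24 - 3 \left(- \frac{15}{7} + \frac{3 j^{2}}{28} + \frac{9 j}{14}\right) = 24 - \left(- \frac{45}{7} + \frac{9 j^{2}}{28} + \frac{27 j}{14}\right) = \frac{213}{7} - \frac{27 j}{14} - \frac{9 j^{2}}{28}$)
$- \frac{81188}{D{\left(-159 \right)}} = - \frac{81188}{\frac{213}{7} - - \frac{4293}{14} - \frac{9 \left(-159\right)^{2}}{28}} = - \frac{81188}{\frac{213}{7} + \frac{4293}{14} - \frac{227529}{28}} = - \frac{81188}{- \frac{218091}{28}} = \left(-81188\right) \left(- \frac{28}{218091}\right) = \frac{2273264}{218091}$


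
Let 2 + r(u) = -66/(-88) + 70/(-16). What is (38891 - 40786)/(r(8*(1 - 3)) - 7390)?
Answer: 3032/11833 ≈ 0.25623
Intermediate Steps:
r(u) = -45/8 (r(u) = -2 + (-66/(-88) + 70/(-16)) = -2 + (-66*(-1/88) + 70*(-1/16)) = -2 + (3/4 - 35/8) = -2 - 29/8 = -45/8)
(38891 - 40786)/(r(8*(1 - 3)) - 7390) = (38891 - 40786)/(-45/8 - 7390) = -1895/(-59165/8) = -1895*(-8/59165) = 3032/11833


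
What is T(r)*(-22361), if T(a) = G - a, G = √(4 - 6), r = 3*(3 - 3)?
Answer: -22361*I*√2 ≈ -31623.0*I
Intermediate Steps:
r = 0 (r = 3*0 = 0)
G = I*√2 (G = √(-2) = I*√2 ≈ 1.4142*I)
T(a) = -a + I*√2 (T(a) = I*√2 - a = -a + I*√2)
T(r)*(-22361) = (-1*0 + I*√2)*(-22361) = (0 + I*√2)*(-22361) = (I*√2)*(-22361) = -22361*I*√2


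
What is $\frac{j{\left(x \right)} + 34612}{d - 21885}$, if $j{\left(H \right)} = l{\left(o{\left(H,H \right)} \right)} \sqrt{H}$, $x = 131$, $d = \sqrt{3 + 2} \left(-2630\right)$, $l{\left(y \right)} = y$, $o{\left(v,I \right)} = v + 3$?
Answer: $- \frac{151496724}{88873745} - \frac{586518 \sqrt{131}}{88873745} + \frac{70484 \sqrt{655}}{88873745} + \frac{18205912 \sqrt{5}}{88873745} \approx -1.3018$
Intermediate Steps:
$o{\left(v,I \right)} = 3 + v$
$d = - 2630 \sqrt{5}$ ($d = \sqrt{5} \left(-2630\right) = - 2630 \sqrt{5} \approx -5880.9$)
$j{\left(H \right)} = \sqrt{H} \left(3 + H\right)$ ($j{\left(H \right)} = \left(3 + H\right) \sqrt{H} = \sqrt{H} \left(3 + H\right)$)
$\frac{j{\left(x \right)} + 34612}{d - 21885} = \frac{\sqrt{131} \left(3 + 131\right) + 34612}{- 2630 \sqrt{5} - 21885} = \frac{\sqrt{131} \cdot 134 + 34612}{-21885 - 2630 \sqrt{5}} = \frac{134 \sqrt{131} + 34612}{-21885 - 2630 \sqrt{5}} = \frac{34612 + 134 \sqrt{131}}{-21885 - 2630 \sqrt{5}}$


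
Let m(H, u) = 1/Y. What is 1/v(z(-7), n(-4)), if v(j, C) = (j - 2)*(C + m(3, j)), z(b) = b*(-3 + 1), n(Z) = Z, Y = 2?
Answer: -1/42 ≈ -0.023810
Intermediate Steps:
z(b) = -2*b (z(b) = b*(-2) = -2*b)
m(H, u) = ½ (m(H, u) = 1/2 = ½)
v(j, C) = (½ + C)*(-2 + j) (v(j, C) = (j - 2)*(C + ½) = (-2 + j)*(½ + C) = (½ + C)*(-2 + j))
1/v(z(-7), n(-4)) = 1/(-1 + (-2*(-7))/2 - 2*(-4) - (-8)*(-7)) = 1/(-1 + (½)*14 + 8 - 4*14) = 1/(-1 + 7 + 8 - 56) = 1/(-42) = -1/42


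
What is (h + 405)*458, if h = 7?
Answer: 188696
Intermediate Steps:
(h + 405)*458 = (7 + 405)*458 = 412*458 = 188696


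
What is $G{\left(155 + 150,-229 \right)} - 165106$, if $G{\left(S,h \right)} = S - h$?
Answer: $-164572$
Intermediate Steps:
$G{\left(155 + 150,-229 \right)} - 165106 = \left(\left(155 + 150\right) - -229\right) - 165106 = \left(305 + 229\right) - 165106 = 534 - 165106 = -164572$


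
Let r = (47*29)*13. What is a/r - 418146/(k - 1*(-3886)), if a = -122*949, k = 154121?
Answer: -659047780/71787847 ≈ -9.1805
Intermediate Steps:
r = 17719 (r = 1363*13 = 17719)
a = -115778
a/r - 418146/(k - 1*(-3886)) = -115778/17719 - 418146/(154121 - 1*(-3886)) = -115778*1/17719 - 418146/(154121 + 3886) = -8906/1363 - 418146/158007 = -8906/1363 - 418146*1/158007 = -8906/1363 - 139382/52669 = -659047780/71787847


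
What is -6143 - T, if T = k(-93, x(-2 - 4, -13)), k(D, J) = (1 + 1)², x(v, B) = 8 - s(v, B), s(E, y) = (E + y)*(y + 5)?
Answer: -6147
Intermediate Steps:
s(E, y) = (5 + y)*(E + y) (s(E, y) = (E + y)*(5 + y) = (5 + y)*(E + y))
x(v, B) = 8 - B² - 5*B - 5*v - B*v (x(v, B) = 8 - (B² + 5*v + 5*B + v*B) = 8 - (B² + 5*v + 5*B + B*v) = 8 - (B² + 5*B + 5*v + B*v) = 8 + (-B² - 5*B - 5*v - B*v) = 8 - B² - 5*B - 5*v - B*v)
k(D, J) = 4 (k(D, J) = 2² = 4)
T = 4
-6143 - T = -6143 - 1*4 = -6143 - 4 = -6147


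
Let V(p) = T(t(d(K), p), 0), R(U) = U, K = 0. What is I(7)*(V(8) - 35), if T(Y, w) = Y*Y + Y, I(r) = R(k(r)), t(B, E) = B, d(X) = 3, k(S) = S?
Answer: -161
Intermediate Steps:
I(r) = r
T(Y, w) = Y + Y² (T(Y, w) = Y² + Y = Y + Y²)
V(p) = 12 (V(p) = 3*(1 + 3) = 3*4 = 12)
I(7)*(V(8) - 35) = 7*(12 - 35) = 7*(-23) = -161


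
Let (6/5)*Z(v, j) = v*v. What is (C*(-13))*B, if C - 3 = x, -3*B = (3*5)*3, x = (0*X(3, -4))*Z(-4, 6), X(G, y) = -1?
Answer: 585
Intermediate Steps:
Z(v, j) = 5*v²/6 (Z(v, j) = 5*(v*v)/6 = 5*v²/6)
x = 0 (x = (0*(-1))*((⅚)*(-4)²) = 0*((⅚)*16) = 0*(40/3) = 0)
B = -15 (B = -3*5*3/3 = -5*3 = -⅓*45 = -15)
C = 3 (C = 3 + 0 = 3)
(C*(-13))*B = (3*(-13))*(-15) = -39*(-15) = 585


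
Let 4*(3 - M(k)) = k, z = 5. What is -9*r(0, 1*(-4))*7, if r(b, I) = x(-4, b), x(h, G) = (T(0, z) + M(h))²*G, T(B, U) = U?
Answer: 0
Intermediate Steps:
M(k) = 3 - k/4
x(h, G) = G*(8 - h/4)² (x(h, G) = (5 + (3 - h/4))²*G = (8 - h/4)²*G = G*(8 - h/4)²)
r(b, I) = 81*b (r(b, I) = b*(-32 - 4)²/16 = (1/16)*b*(-36)² = (1/16)*b*1296 = 81*b)
-9*r(0, 1*(-4))*7 = -729*0*7 = -9*0*7 = 0*7 = 0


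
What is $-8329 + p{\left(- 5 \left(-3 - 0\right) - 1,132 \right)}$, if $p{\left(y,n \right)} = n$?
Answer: $-8197$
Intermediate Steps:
$-8329 + p{\left(- 5 \left(-3 - 0\right) - 1,132 \right)} = -8329 + 132 = -8197$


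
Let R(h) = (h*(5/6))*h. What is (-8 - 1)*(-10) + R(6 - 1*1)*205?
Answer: 26165/6 ≈ 4360.8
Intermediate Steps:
R(h) = 5*h**2/6 (R(h) = (h*(5*(1/6)))*h = (h*(5/6))*h = (5*h/6)*h = 5*h**2/6)
(-8 - 1)*(-10) + R(6 - 1*1)*205 = (-8 - 1)*(-10) + (5*(6 - 1*1)**2/6)*205 = -9*(-10) + (5*(6 - 1)**2/6)*205 = 90 + ((5/6)*5**2)*205 = 90 + ((5/6)*25)*205 = 90 + (125/6)*205 = 90 + 25625/6 = 26165/6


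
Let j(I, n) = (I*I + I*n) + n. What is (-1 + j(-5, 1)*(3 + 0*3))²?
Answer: 3844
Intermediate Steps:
j(I, n) = n + I² + I*n (j(I, n) = (I² + I*n) + n = n + I² + I*n)
(-1 + j(-5, 1)*(3 + 0*3))² = (-1 + (1 + (-5)² - 5*1)*(3 + 0*3))² = (-1 + (1 + 25 - 5)*(3 + 0))² = (-1 + 21*3)² = (-1 + 63)² = 62² = 3844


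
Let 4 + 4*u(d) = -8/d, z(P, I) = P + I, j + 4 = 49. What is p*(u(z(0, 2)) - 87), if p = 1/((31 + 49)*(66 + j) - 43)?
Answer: -89/8837 ≈ -0.010071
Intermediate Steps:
j = 45 (j = -4 + 49 = 45)
z(P, I) = I + P
u(d) = -1 - 2/d (u(d) = -1 + (-8/d)/4 = -1 - 2/d)
p = 1/8837 (p = 1/((31 + 49)*(66 + 45) - 43) = 1/(80*111 - 43) = 1/(8880 - 43) = 1/8837 ≈ 0.00011316)
p*(u(z(0, 2)) - 87) = ((-2 - (2 + 0))/(2 + 0) - 87)/8837 = ((-2 - 1*2)/2 - 87)/8837 = ((-2 - 2)/2 - 87)/8837 = ((½)*(-4) - 87)/8837 = (-2 - 87)/8837 = (1/8837)*(-89) = -89/8837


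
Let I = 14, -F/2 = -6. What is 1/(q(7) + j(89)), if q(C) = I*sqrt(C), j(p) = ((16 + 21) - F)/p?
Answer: -2225/10866987 + 110894*sqrt(7)/10866987 ≈ 0.026794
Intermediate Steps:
F = 12 (F = -2*(-6) = 12)
j(p) = 25/p (j(p) = ((16 + 21) - 1*12)/p = (37 - 12)/p = 25/p)
q(C) = 14*sqrt(C)
1/(q(7) + j(89)) = 1/(14*sqrt(7) + 25/89) = 1/(25/89 + 14*sqrt(7))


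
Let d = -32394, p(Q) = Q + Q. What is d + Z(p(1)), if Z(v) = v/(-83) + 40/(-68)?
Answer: -45708798/1411 ≈ -32395.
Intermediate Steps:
p(Q) = 2*Q
Z(v) = -10/17 - v/83 (Z(v) = v*(-1/83) + 40*(-1/68) = -v/83 - 10/17 = -10/17 - v/83)
d + Z(p(1)) = -32394 + (-10/17 - 2/83) = -32394 - 864/1411 = -45708798/1411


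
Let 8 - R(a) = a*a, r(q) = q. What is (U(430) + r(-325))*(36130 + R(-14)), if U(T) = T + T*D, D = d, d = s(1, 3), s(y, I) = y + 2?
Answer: 50139090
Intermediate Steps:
R(a) = 8 - a**2 (R(a) = 8 - a*a = 8 - a**2)
s(y, I) = 2 + y
d = 3 (d = 2 + 1 = 3)
D = 3
U(T) = 4*T (U(T) = T + T*3 = T + 3*T = 4*T)
(U(430) + r(-325))*(36130 + R(-14)) = (4*430 - 325)*(36130 + (8 - 1*(-14)**2)) = (1720 - 325)*(36130 + (8 - 1*196)) = 1395*(36130 + (8 - 196)) = 1395*(36130 - 188) = 1395*35942 = 50139090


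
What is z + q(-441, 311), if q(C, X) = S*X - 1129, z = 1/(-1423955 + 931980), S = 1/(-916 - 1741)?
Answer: -1475956489057/1307177575 ≈ -1129.1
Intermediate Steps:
S = -1/2657 (S = 1/(-2657) = -1/2657 ≈ -0.00037636)
z = -1/491975 (z = 1/(-491975) = -1/491975 ≈ -2.0326e-6)
q(C, X) = -1129 - X/2657 (q(C, X) = -X/2657 - 1129 = -1129 - X/2657)
z + q(-441, 311) = -1/491975 + (-1129 - 1/2657*311) = -1/491975 + (-1129 - 311/2657) = -1/491975 - 3000064/2657 = -1475956489057/1307177575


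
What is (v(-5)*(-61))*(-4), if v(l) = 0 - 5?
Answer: -1220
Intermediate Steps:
v(l) = -5
(v(-5)*(-61))*(-4) = -5*(-61)*(-4) = 305*(-4) = -1220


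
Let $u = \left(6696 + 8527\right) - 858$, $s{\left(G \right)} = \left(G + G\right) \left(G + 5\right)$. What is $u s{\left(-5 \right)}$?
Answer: $0$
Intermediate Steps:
$s{\left(G \right)} = 2 G \left(5 + G\right)$
$u = 14365$ ($u = 15223 - 858 = 14365$)
$u s{\left(-5 \right)} = 14365 \cdot 2 \left(-5\right) \left(5 - 5\right) = 14365 \cdot 2 \left(-5\right) 0 = 14365 \cdot 0 = 0$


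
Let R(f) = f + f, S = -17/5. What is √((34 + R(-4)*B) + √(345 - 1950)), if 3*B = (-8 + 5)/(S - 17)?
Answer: √(87414 + 2601*I*√1605)/51 ≈ 6.5536 + 3.0565*I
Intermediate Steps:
S = -17/5 (S = -17*⅕ = -17/5 ≈ -3.4000)
R(f) = 2*f
B = 5/102 (B = ((-8 + 5)/(-17/5 - 17))/3 = (-3/(-102/5))/3 = (-3*(-5/102))/3 = (⅓)*(5/34) = 5/102 ≈ 0.049020)
√((34 + R(-4)*B) + √(345 - 1950)) = √((34 + (2*(-4))*(5/102)) + √(345 - 1950)) = √((34 - 8*5/102) + √(-1605)) = √((34 - 20/51) + I*√1605) = √(1714/51 + I*√1605)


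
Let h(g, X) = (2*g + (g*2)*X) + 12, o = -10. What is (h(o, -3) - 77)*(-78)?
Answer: 1950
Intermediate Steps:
h(g, X) = 12 + 2*g + 2*X*g (h(g, X) = (2*g + (2*g)*X) + 12 = (2*g + 2*X*g) + 12 = 12 + 2*g + 2*X*g)
(h(o, -3) - 77)*(-78) = ((12 + 2*(-10) + 2*(-3)*(-10)) - 77)*(-78) = ((12 - 20 + 60) - 77)*(-78) = (52 - 77)*(-78) = -25*(-78) = 1950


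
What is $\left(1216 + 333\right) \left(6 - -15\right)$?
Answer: $32529$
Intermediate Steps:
$\left(1216 + 333\right) \left(6 - -15\right) = 1549 \left(6 + 15\right) = 1549 \cdot 21 = 32529$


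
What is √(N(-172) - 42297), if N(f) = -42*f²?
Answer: 5*I*√51393 ≈ 1133.5*I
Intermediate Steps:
√(N(-172) - 42297) = √(-42*(-172)² - 42297) = √(-42*29584 - 42297) = √(-1242528 - 42297) = √(-1284825) = 5*I*√51393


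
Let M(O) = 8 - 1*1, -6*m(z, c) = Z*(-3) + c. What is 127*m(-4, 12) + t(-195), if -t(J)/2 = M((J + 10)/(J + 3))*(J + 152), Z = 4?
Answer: 602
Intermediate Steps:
m(z, c) = 2 - c/6 (m(z, c) = -(4*(-3) + c)/6 = -(-12 + c)/6 = 2 - c/6)
M(O) = 7 (M(O) = 8 - 1 = 7)
t(J) = -2128 - 14*J (t(J) = -14*(J + 152) = -14*(152 + J) = -2*(1064 + 7*J) = -2128 - 14*J)
127*m(-4, 12) + t(-195) = 127*(2 - 1/6*12) + (-2128 - 14*(-195)) = 127*(2 - 2) + (-2128 + 2730) = 127*0 + 602 = 0 + 602 = 602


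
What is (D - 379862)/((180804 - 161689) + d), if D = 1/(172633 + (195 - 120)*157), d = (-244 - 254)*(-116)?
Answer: -70049591695/14177840264 ≈ -4.9408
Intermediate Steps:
d = 57768 (d = -498*(-116) = 57768)
D = 1/184408 (D = 1/(172633 + 75*157) = 1/(172633 + 11775) = 1/184408 ≈ 5.4228e-6)
(D - 379862)/((180804 - 161689) + d) = (1/184408 - 379862)/((180804 - 161689) + 57768) = -70049591695/(184408*(19115 + 57768)) = -70049591695/184408/76883 = -70049591695/184408*1/76883 = -70049591695/14177840264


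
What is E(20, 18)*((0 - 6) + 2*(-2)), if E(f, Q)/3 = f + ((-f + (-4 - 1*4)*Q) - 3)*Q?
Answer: 89580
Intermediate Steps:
E(f, Q) = 3*f + 3*Q*(-3 - f - 8*Q) (E(f, Q) = 3*(f + ((-f + (-4 - 1*4)*Q) - 3)*Q) = 3*(f + ((-f + (-4 - 4)*Q) - 3)*Q) = 3*(f + ((-f - 8*Q) - 3)*Q) = 3*(f + (-3 - f - 8*Q)*Q) = 3*(f + Q*(-3 - f - 8*Q)) = 3*f + 3*Q*(-3 - f - 8*Q))
E(20, 18)*((0 - 6) + 2*(-2)) = (-24*18² - 9*18 + 3*20 - 3*18*20)*((0 - 6) + 2*(-2)) = (-24*324 - 162 + 60 - 1080)*(-6 - 4) = (-7776 - 162 + 60 - 1080)*(-10) = -8958*(-10) = 89580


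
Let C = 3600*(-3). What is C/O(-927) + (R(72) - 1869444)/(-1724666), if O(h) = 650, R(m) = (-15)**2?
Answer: -348228009/22420658 ≈ -15.532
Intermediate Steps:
R(m) = 225
C = -10800
C/O(-927) + (R(72) - 1869444)/(-1724666) = -10800/650 + (225 - 1869444)/(-1724666) = -10800*1/650 - 1869219*(-1/1724666) = -216/13 + 1869219/1724666 = -348228009/22420658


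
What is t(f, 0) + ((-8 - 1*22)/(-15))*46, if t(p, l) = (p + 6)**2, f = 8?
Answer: 288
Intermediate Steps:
t(p, l) = (6 + p)**2
t(f, 0) + ((-8 - 1*22)/(-15))*46 = (6 + 8)**2 + ((-8 - 1*22)/(-15))*46 = 14**2 + ((-8 - 22)*(-1/15))*46 = 196 - 30*(-1/15)*46 = 196 + 2*46 = 196 + 92 = 288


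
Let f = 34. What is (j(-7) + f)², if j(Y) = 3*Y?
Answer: 169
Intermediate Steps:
(j(-7) + f)² = (3*(-7) + 34)² = (-21 + 34)² = 13² = 169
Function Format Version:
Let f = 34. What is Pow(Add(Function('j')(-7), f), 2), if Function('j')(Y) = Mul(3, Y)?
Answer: 169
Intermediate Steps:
Pow(Add(Function('j')(-7), f), 2) = Pow(Add(Mul(3, -7), 34), 2) = Pow(Add(-21, 34), 2) = Pow(13, 2) = 169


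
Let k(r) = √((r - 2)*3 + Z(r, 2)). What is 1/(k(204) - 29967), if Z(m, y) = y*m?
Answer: -9989/299340025 - 13*√6/898020075 ≈ -3.3406e-5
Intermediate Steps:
Z(m, y) = m*y
k(r) = √(-6 + 5*r) (k(r) = √((r - 2)*3 + r*2) = √((-2 + r)*3 + 2*r) = √((-6 + 3*r) + 2*r) = √(-6 + 5*r))
1/(k(204) - 29967) = 1/(√(-6 + 5*204) - 29967) = 1/(√(-6 + 1020) - 29967) = 1/(√1014 - 29967) = 1/(13*√6 - 29967) = 1/(-29967 + 13*√6)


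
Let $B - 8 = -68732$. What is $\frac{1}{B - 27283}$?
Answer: $- \frac{1}{96007} \approx -1.0416 \cdot 10^{-5}$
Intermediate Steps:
$B = -68724$ ($B = 8 - 68732 = -68724$)
$\frac{1}{B - 27283} = \frac{1}{-68724 - 27283} = \frac{1}{-96007} = - \frac{1}{96007}$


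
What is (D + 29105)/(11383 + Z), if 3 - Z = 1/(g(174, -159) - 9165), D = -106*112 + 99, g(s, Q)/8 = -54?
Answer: 166335204/109271443 ≈ 1.5222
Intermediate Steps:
g(s, Q) = -432 (g(s, Q) = 8*(-54) = -432)
D = -11773 (D = -11872 + 99 = -11773)
Z = 28792/9597 (Z = 3 - 1/(-432 - 9165) = 3 - 1/(-9597) = 3 - 1*(-1/9597) = 3 + 1/9597 = 28792/9597 ≈ 3.0001)
(D + 29105)/(11383 + Z) = (-11773 + 29105)/(11383 + 28792/9597) = 17332/(109271443/9597) = 17332*(9597/109271443) = 166335204/109271443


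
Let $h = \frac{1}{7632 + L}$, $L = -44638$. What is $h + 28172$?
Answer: $\frac{1042533031}{37006} \approx 28172.0$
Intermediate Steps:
$h = - \frac{1}{37006}$ ($h = \frac{1}{7632 - 44638} = \frac{1}{-37006} = - \frac{1}{37006} \approx -2.7023 \cdot 10^{-5}$)
$h + 28172 = - \frac{1}{37006} + 28172 = \frac{1042533031}{37006}$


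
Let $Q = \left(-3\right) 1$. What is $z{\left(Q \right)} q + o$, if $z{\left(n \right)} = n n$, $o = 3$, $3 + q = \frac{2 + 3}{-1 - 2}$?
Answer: $-39$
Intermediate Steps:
$q = - \frac{14}{3}$ ($q = -3 + \frac{2 + 3}{-1 - 2} = -3 + \frac{5}{-3} = -3 + 5 \left(- \frac{1}{3}\right) = -3 - \frac{5}{3} = - \frac{14}{3} \approx -4.6667$)
$Q = -3$
$z{\left(n \right)} = n^{2}$
$z{\left(Q \right)} q + o = \left(-3\right)^{2} \left(- \frac{14}{3}\right) + 3 = 9 \left(- \frac{14}{3}\right) + 3 = -42 + 3 = -39$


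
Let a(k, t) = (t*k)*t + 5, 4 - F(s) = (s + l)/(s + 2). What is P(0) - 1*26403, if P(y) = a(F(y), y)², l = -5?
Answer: -26378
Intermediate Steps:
F(s) = 4 - (-5 + s)/(2 + s) (F(s) = 4 - (s - 5)/(s + 2) = 4 - (-5 + s)/(2 + s))
a(k, t) = 5 + k*t² (a(k, t) = (k*t)*t + 5 = k*t² + 5 = 5 + k*t²)
P(y) = (5 + y²*(13 + 3*y)/(2 + y))² (P(y) = (5 + ((13 + 3*y)/(2 + y))*y²)² = (5 + y²*(13 + 3*y)/(2 + y))²)
P(0) - 1*26403 = (10 + 5*0 + 0²*(13 + 3*0))²/(2 + 0)² - 1*26403 = (10 + 0 + 0*(13 + 0))²/2² - 26403 = (10 + 0 + 0*13)²/4 - 26403 = (10 + 0 + 0)²/4 - 26403 = (¼)*10² - 26403 = (¼)*100 - 26403 = 25 - 26403 = -26378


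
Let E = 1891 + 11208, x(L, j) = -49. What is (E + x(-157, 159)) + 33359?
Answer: 46409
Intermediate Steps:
E = 13099
(E + x(-157, 159)) + 33359 = (13099 - 49) + 33359 = 13050 + 33359 = 46409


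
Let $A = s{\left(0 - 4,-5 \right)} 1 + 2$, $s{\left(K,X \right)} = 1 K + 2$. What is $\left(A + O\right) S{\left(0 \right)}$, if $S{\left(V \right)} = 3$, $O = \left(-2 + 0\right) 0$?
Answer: $0$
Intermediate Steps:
$s{\left(K,X \right)} = 2 + K$ ($s{\left(K,X \right)} = K + 2 = 2 + K$)
$O = 0$ ($O = \left(-2\right) 0 = 0$)
$A = 0$ ($A = \left(2 + \left(0 - 4\right)\right) 1 + 2 = \left(2 - 4\right) 1 + 2 = \left(-2\right) 1 + 2 = -2 + 2 = 0$)
$\left(A + O\right) S{\left(0 \right)} = \left(0 + 0\right) 3 = 0 \cdot 3 = 0$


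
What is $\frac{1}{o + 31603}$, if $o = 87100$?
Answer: $\frac{1}{118703} \approx 8.4244 \cdot 10^{-6}$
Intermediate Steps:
$\frac{1}{o + 31603} = \frac{1}{87100 + 31603} = \frac{1}{118703}$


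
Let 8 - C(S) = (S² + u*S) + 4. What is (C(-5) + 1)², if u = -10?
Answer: 4900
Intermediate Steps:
C(S) = 4 - S² + 10*S (C(S) = 8 - ((S² - 10*S) + 4) = 8 - (4 + S² - 10*S) = 8 + (-4 - S² + 10*S) = 4 - S² + 10*S)
(C(-5) + 1)² = ((4 - 1*(-5)² + 10*(-5)) + 1)² = ((4 - 1*25 - 50) + 1)² = ((4 - 25 - 50) + 1)² = (-71 + 1)² = (-70)² = 4900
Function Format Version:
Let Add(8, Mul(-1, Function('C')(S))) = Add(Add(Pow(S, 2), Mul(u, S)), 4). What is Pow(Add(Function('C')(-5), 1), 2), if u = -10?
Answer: 4900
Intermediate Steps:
Function('C')(S) = Add(4, Mul(-1, Pow(S, 2)), Mul(10, S)) (Function('C')(S) = Add(8, Mul(-1, Add(Add(Pow(S, 2), Mul(-10, S)), 4))) = Add(8, Mul(-1, Add(4, Pow(S, 2), Mul(-10, S)))) = Add(8, Add(-4, Mul(-1, Pow(S, 2)), Mul(10, S))) = Add(4, Mul(-1, Pow(S, 2)), Mul(10, S)))
Pow(Add(Function('C')(-5), 1), 2) = Pow(Add(Add(4, Mul(-1, Pow(-5, 2)), Mul(10, -5)), 1), 2) = Pow(Add(Add(4, Mul(-1, 25), -50), 1), 2) = Pow(Add(Add(4, -25, -50), 1), 2) = Pow(Add(-71, 1), 2) = Pow(-70, 2) = 4900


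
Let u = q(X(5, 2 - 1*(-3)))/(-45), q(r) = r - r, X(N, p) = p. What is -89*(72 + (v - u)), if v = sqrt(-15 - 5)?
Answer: -6408 - 178*I*sqrt(5) ≈ -6408.0 - 398.02*I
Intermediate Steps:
q(r) = 0
v = 2*I*sqrt(5) (v = sqrt(-20) = 2*I*sqrt(5) ≈ 4.4721*I)
u = 0 (u = 0/(-45) = 0*(-1/45) = 0)
-89*(72 + (v - u)) = -89*(72 + (2*I*sqrt(5) - 1*0)) = -89*(72 + (2*I*sqrt(5) + 0)) = -89*(72 + 2*I*sqrt(5)) = -6408 - 178*I*sqrt(5)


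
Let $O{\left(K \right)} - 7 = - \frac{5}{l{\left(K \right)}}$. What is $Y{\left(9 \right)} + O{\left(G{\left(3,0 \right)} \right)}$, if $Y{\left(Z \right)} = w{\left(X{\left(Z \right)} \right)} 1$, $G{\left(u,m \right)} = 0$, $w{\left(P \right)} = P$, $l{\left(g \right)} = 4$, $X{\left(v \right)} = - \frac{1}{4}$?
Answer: $\frac{11}{2} \approx 5.5$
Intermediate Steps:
$X{\left(v \right)} = - \frac{1}{4}$ ($X{\left(v \right)} = \left(-1\right) \frac{1}{4} = - \frac{1}{4}$)
$Y{\left(Z \right)} = - \frac{1}{4}$ ($Y{\left(Z \right)} = \left(- \frac{1}{4}\right) 1 = - \frac{1}{4}$)
$O{\left(K \right)} = \frac{23}{4}$ ($O{\left(K \right)} = 7 - \frac{5}{4} = \frac{23}{4}$)
$Y{\left(9 \right)} + O{\left(G{\left(3,0 \right)} \right)} = - \frac{1}{4} + \frac{23}{4} = \frac{11}{2}$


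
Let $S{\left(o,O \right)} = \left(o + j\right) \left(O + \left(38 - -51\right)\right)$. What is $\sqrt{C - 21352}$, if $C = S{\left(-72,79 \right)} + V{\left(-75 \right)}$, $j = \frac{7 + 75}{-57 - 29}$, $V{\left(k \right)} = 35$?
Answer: $\frac{i \sqrt{62076821}}{43} \approx 183.23 i$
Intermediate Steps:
$j = - \frac{41}{43}$ ($j = \frac{82}{-86} = 82 \left(- \frac{1}{86}\right) = - \frac{41}{43} \approx -0.95349$)
$S{\left(o,O \right)} = \left(89 + O\right) \left(- \frac{41}{43} + o\right)$ ($S{\left(o,O \right)} = \left(o - \frac{41}{43}\right) \left(O + \left(38 - -51\right)\right) = \left(- \frac{41}{43} + o\right) \left(O + \left(38 + 51\right)\right) = \left(- \frac{41}{43} + o\right) \left(O + 89\right) = \left(- \frac{41}{43} + o\right) \left(89 + O\right) = \left(89 + O\right) \left(- \frac{41}{43} + o\right)$)
$C = - \frac{525511}{43}$ ($C = \left(- \frac{3649}{43} + 89 \left(-72\right) - \frac{3239}{43} + 79 \left(-72\right)\right) + 35 = \left(- \frac{3649}{43} - 6408 - \frac{3239}{43} - 5688\right) + 35 = - \frac{527016}{43} + 35 = - \frac{525511}{43} \approx -12221.0$)
$\sqrt{C - 21352} = \sqrt{- \frac{525511}{43} - 21352} = \sqrt{- \frac{1443647}{43}} = \frac{i \sqrt{62076821}}{43}$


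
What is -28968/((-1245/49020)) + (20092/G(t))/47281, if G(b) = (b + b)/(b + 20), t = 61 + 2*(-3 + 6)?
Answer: 299890094309814/262929641 ≈ 1.1406e+6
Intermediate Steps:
t = 67 (t = 61 + 2*3 = 61 + 6 = 67)
G(b) = 2*b/(20 + b) (G(b) = (2*b)/(20 + b) = 2*b/(20 + b))
-28968/((-1245/49020)) + (20092/G(t))/47281 = -28968/((-1245/49020)) + (20092/((2*67/(20 + 67))))/47281 = -28968/((-1245*1/49020)) + (20092/((2*67/87)))*(1/47281) = -28968/(-83/3268) + (20092/((2*67*(1/87))))*(1/47281) = -28968*(-3268/83) + (20092/(134/87))*(1/47281) = 94667424/83 + (20092*(87/134))*(1/47281) = 94667424/83 + (874002/67)*(1/47281) = 94667424/83 + 874002/3167827 = 299890094309814/262929641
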